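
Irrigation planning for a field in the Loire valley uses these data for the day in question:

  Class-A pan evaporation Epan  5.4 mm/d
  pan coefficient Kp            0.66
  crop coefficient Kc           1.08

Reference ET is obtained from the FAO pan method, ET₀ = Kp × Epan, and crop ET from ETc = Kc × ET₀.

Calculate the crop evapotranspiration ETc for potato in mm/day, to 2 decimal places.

3.85 mm/day

ET₀ = 0.66 × 5.4 = 3.5640 mm/d
ETc = Kc × ET₀ = 1.08 × 3.5640 = 3.8491 mm/d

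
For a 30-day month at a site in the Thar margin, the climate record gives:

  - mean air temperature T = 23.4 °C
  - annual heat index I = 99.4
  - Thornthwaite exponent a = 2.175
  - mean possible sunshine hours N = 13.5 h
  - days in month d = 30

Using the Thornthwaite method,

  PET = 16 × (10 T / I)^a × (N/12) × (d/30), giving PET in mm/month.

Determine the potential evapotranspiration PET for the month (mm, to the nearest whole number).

116 mm

10T/I = 10 × 23.4 / 99.4 = 2.3541
(10T/I)^a = 2.3541^2.175 = 6.4375
Uncorrected PET = 16 × 6.4375 = 103.000 mm
Correction = (N/12)(d/30) = (13.5/12)(30/30) = 1.1250
PET = 103.000 × 1.1250 = 115.875 mm/month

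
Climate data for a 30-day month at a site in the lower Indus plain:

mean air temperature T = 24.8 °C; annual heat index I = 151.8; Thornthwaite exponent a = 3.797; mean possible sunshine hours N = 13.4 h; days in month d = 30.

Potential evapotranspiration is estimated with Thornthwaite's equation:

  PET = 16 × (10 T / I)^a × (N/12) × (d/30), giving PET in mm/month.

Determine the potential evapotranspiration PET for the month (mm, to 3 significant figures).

10T/I = 10 × 24.8 / 151.8 = 1.6337
(10T/I)^a = 1.6337^3.797 = 6.4479
Uncorrected PET = 16 × 6.4479 = 103.166 mm
Correction = (N/12)(d/30) = (13.4/12)(30/30) = 1.1167
PET = 103.166 × 1.1167 = 115.205 mm/month

115 mm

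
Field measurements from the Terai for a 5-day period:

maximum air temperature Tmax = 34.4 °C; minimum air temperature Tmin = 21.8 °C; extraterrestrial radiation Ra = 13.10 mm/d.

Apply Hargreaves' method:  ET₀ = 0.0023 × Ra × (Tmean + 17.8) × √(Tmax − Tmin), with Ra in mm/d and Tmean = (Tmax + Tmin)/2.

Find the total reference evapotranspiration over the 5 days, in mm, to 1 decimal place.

Tmean = (34.4 + 21.8)/2 = 28.10 °C
ET₀ = 0.0023 × 13.10 × (28.10 + 17.8) × √12.6 = 0.0023 × 13.10 × 45.90 × 3.5496 = 4.9090 mm/d
Over 5 days: 4.9090 × 5 = 24.545 mm

24.5 mm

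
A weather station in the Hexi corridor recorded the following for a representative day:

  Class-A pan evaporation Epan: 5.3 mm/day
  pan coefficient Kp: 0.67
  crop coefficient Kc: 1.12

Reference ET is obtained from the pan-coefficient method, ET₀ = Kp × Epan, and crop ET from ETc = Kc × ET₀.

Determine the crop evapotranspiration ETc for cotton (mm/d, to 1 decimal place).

ET₀ = 0.67 × 5.3 = 3.5510 mm/d
ETc = Kc × ET₀ = 1.12 × 3.5510 = 3.9771 mm/d

4.0 mm/d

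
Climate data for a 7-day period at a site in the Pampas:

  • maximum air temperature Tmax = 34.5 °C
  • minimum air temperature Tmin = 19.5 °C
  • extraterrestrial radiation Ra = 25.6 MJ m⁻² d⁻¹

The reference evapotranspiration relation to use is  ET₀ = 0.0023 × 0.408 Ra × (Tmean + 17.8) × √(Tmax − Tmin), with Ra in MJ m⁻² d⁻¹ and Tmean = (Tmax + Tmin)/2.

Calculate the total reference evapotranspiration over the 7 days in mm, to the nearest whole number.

Tmean = (34.5 + 19.5)/2 = 27.00 °C
0.408 Ra = 0.408 × 25.6 = 10.4448 mm/d equivalent
ET₀ = 0.0023 × 10.4448 × (27.00 + 17.8) × √15.0 = 0.0023 × 10.4448 × 44.80 × 3.8730 = 4.1682 mm/d
Over 7 days: 4.1682 × 7 = 29.177 mm

29 mm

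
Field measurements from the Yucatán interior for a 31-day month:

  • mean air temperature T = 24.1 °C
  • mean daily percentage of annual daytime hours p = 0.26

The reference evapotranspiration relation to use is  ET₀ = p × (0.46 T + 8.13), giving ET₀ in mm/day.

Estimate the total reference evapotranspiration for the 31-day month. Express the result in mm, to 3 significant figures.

ET₀ = 0.26 × (0.46 × 24.1 + 8.13) = 0.26 × 19.216 = 4.9962 mm/d
Monthly total = 4.9962 × 31 = 154.882 mm

155 mm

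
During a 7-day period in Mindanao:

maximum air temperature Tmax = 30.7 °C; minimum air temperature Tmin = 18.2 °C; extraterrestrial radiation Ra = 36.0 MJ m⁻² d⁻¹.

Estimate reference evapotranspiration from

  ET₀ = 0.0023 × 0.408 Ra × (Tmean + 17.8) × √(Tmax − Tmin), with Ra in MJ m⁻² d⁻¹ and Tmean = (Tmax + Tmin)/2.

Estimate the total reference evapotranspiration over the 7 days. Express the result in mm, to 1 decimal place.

35.3 mm

Tmean = (30.7 + 18.2)/2 = 24.45 °C
0.408 Ra = 0.408 × 36.0 = 14.6880 mm/d equivalent
ET₀ = 0.0023 × 14.6880 × (24.45 + 17.8) × √12.5 = 0.0023 × 14.6880 × 42.25 × 3.5355 = 5.0462 mm/d
Over 7 days: 5.0462 × 7 = 35.323 mm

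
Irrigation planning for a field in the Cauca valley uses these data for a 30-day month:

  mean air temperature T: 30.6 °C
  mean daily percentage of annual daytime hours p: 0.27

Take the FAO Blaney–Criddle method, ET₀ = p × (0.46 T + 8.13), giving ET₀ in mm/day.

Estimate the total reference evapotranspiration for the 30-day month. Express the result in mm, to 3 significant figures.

180 mm

ET₀ = 0.27 × (0.46 × 30.6 + 8.13) = 0.27 × 22.206 = 5.9956 mm/d
Monthly total = 5.9956 × 30 = 179.868 mm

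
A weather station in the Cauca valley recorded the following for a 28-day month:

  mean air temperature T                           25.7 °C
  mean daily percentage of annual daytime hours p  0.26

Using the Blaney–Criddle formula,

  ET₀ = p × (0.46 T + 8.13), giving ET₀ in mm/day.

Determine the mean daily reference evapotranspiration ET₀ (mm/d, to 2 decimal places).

5.19 mm/d

ET₀ = 0.26 × (0.46 × 25.7 + 8.13) = 0.26 × 19.952 = 5.1875 mm/d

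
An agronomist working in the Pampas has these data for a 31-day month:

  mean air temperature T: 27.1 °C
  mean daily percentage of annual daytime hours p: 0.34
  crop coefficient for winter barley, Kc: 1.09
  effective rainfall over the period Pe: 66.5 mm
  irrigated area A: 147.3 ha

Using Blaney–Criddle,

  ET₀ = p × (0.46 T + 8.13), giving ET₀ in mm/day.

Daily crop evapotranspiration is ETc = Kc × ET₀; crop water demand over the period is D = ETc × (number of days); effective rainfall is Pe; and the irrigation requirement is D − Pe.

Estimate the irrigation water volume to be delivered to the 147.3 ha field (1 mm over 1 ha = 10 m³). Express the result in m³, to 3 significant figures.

ET₀ = 0.34 × (0.46 × 27.1 + 8.13) = 0.34 × 20.596 = 7.0026 mm/d
ETc = Kc × ET₀ = 1.09 × 7.0026 = 7.6328 mm/d
Crop demand D = ETc × 31 d = 7.6328 × 31 = 236.617 mm
D − Pe = 236.617 − 66.5 = 170.117 mm
Volume = 170.117 mm × 147.3 ha × 10 = 250582.3 m³

251000 m³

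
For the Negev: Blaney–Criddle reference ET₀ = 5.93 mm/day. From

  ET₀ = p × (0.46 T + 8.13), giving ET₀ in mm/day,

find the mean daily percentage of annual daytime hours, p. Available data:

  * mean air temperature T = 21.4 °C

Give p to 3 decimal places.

0.330

p = ET₀ / (0.46 T + 8.13) = 5.93 / (0.46 × 21.4 + 8.13) = 5.93 / 17.974 = 0.3299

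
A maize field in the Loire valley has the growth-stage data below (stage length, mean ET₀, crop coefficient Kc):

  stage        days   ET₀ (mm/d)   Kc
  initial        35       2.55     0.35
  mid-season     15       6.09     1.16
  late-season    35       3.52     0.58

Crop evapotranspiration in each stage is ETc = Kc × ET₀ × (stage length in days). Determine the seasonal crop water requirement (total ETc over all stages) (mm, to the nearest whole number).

initial: 0.35 × 2.55 × 35 = 31.24 mm
mid-season: 1.16 × 6.09 × 15 = 105.97 mm
late-season: 0.58 × 3.52 × 35 = 71.46 mm
Seasonal total = 208.67 mm

209 mm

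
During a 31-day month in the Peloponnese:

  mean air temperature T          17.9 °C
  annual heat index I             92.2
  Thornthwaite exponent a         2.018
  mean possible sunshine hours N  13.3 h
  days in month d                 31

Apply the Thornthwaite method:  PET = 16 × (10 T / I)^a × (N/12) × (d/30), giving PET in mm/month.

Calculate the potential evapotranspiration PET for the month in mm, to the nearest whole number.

70 mm

10T/I = 10 × 17.9 / 92.2 = 1.9414
(10T/I)^a = 1.9414^2.018 = 3.8143
Uncorrected PET = 16 × 3.8143 = 61.029 mm
Correction = (N/12)(d/30) = (13.3/12)(31/30) = 1.1453
PET = 61.029 × 1.1453 = 69.897 mm/month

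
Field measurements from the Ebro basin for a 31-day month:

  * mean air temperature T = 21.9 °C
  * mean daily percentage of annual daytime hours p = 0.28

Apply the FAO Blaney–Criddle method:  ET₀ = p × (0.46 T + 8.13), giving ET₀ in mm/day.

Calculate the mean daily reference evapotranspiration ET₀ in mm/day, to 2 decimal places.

5.10 mm/day

ET₀ = 0.28 × (0.46 × 21.9 + 8.13) = 0.28 × 18.204 = 5.0971 mm/d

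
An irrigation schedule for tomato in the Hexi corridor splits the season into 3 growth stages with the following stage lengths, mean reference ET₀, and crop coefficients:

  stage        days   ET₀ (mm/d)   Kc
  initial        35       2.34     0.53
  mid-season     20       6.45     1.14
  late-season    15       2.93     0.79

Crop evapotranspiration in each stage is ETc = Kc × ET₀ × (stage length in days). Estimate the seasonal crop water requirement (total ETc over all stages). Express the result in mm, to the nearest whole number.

225 mm

initial: 0.53 × 2.34 × 35 = 43.41 mm
mid-season: 1.14 × 6.45 × 20 = 147.06 mm
late-season: 0.79 × 2.93 × 15 = 34.72 mm
Seasonal total = 225.19 mm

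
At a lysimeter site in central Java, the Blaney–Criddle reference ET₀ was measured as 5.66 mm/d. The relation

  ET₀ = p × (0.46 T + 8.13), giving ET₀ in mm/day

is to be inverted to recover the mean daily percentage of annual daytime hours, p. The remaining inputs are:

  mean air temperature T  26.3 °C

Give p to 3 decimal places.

p = ET₀ / (0.46 T + 8.13) = 5.66 / (0.46 × 26.3 + 8.13) = 5.66 / 20.228 = 0.2798

0.280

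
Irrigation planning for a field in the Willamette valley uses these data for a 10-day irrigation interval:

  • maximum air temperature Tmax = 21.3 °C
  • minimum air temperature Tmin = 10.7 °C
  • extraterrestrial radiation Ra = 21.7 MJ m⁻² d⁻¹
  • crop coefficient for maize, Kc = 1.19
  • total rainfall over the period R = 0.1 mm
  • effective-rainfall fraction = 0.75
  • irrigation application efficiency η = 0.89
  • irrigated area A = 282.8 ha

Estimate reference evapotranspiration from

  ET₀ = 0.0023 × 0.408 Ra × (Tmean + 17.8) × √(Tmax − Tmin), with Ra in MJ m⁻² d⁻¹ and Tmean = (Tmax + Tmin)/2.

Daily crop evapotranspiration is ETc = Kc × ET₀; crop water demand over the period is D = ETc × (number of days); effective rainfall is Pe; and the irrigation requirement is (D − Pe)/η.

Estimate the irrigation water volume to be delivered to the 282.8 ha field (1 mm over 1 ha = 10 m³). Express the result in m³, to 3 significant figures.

84500 m³

Tmean = (21.3 + 10.7)/2 = 16.00 °C
0.408 Ra = 0.408 × 21.7 = 8.8536 mm/d equivalent
ET₀ = 0.0023 × 8.8536 × (16.00 + 17.8) × √10.6 = 0.0023 × 8.8536 × 33.80 × 3.2558 = 2.2409 mm/d
ETc = Kc × ET₀ = 1.19 × 2.2409 = 2.6667 mm/d
Crop demand D = ETc × 10 d = 2.6667 × 10 = 26.667 mm
Pe = 0.75 × 0.1 = 0.075 mm
D − Pe = 26.667 − 0.075 = 26.592 mm
Gross irrigation = 26.592 / 0.89 = 29.879 mm
Volume = 29.879 mm × 282.8 ha × 10 = 84497.8 m³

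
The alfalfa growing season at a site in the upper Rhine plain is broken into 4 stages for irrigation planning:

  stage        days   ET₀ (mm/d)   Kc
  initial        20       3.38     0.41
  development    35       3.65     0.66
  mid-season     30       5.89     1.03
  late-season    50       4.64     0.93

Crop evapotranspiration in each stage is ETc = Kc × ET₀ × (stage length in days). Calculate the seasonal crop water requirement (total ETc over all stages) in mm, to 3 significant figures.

510 mm

initial: 0.41 × 3.38 × 20 = 27.72 mm
development: 0.66 × 3.65 × 35 = 84.32 mm
mid-season: 1.03 × 5.89 × 30 = 182.00 mm
late-season: 0.93 × 4.64 × 50 = 215.76 mm
Seasonal total = 509.80 mm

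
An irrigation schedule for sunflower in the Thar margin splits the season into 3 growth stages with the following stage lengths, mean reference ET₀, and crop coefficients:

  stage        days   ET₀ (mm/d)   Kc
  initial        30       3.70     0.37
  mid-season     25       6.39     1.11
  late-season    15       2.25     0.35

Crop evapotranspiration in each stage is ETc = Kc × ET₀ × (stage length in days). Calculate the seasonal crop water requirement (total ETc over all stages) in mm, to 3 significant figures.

initial: 0.37 × 3.70 × 30 = 41.07 mm
mid-season: 1.11 × 6.39 × 25 = 177.32 mm
late-season: 0.35 × 2.25 × 15 = 11.81 mm
Seasonal total = 230.20 mm

230 mm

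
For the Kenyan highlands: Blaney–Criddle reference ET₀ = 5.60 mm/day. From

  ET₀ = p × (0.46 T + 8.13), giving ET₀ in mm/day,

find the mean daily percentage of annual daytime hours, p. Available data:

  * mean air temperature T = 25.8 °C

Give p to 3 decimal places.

0.280

p = ET₀ / (0.46 T + 8.13) = 5.60 / (0.46 × 25.8 + 8.13) = 5.60 / 19.998 = 0.2800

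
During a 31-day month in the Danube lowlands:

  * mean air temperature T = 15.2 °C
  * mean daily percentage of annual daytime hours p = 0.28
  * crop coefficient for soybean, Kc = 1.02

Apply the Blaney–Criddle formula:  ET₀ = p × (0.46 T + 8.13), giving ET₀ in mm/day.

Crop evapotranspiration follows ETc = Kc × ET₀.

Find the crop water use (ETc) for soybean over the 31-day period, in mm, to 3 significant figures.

134 mm

ET₀ = 0.28 × (0.46 × 15.2 + 8.13) = 0.28 × 15.122 = 4.2342 mm/d
ETc = Kc × ET₀ = 1.02 × 4.2342 = 4.3189 mm/d
Over 31 days: 4.3189 × 31 = 133.886 mm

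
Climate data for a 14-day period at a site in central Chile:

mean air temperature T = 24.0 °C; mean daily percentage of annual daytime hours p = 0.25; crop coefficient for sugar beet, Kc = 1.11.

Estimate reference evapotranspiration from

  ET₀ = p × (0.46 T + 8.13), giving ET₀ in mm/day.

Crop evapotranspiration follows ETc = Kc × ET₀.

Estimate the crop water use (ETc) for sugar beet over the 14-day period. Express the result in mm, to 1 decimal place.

ET₀ = 0.25 × (0.46 × 24.0 + 8.13) = 0.25 × 19.170 = 4.7925 mm/d
ETc = Kc × ET₀ = 1.11 × 4.7925 = 5.3197 mm/d
Over 14 days: 5.3197 × 14 = 74.476 mm

74.5 mm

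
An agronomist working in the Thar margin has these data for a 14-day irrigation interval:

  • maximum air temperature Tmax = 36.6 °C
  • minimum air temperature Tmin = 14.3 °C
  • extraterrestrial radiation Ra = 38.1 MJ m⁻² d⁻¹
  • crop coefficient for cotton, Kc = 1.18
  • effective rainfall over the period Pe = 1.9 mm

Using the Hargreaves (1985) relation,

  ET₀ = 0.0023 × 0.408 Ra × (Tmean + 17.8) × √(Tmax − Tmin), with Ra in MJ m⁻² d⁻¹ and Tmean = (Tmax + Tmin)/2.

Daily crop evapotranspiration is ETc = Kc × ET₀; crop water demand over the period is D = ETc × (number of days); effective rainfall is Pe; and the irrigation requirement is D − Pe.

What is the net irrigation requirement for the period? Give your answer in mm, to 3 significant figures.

119 mm

Tmean = (36.6 + 14.3)/2 = 25.45 °C
0.408 Ra = 0.408 × 38.1 = 15.5448 mm/d equivalent
ET₀ = 0.0023 × 15.5448 × (25.45 + 17.8) × √22.3 = 0.0023 × 15.5448 × 43.25 × 4.7223 = 7.3022 mm/d
ETc = Kc × ET₀ = 1.18 × 7.3022 = 8.6166 mm/d
Crop demand D = ETc × 14 d = 8.6166 × 14 = 120.632 mm
D − Pe = 120.632 − 1.9 = 118.732 mm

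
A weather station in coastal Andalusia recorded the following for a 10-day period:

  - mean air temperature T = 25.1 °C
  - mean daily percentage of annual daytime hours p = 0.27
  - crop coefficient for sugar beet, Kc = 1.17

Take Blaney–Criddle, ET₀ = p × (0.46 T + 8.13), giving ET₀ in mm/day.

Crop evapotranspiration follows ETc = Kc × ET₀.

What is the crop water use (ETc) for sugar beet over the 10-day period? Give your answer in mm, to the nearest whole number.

62 mm

ET₀ = 0.27 × (0.46 × 25.1 + 8.13) = 0.27 × 19.676 = 5.3125 mm/d
ETc = Kc × ET₀ = 1.17 × 5.3125 = 6.2156 mm/d
Over 10 days: 6.2156 × 10 = 62.156 mm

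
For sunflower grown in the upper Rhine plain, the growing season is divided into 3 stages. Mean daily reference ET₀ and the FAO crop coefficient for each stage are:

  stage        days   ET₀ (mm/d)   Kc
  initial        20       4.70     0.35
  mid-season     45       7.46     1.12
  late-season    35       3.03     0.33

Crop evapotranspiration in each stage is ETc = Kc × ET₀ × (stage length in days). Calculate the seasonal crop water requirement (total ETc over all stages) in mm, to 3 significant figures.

444 mm

initial: 0.35 × 4.70 × 20 = 32.90 mm
mid-season: 1.12 × 7.46 × 45 = 375.98 mm
late-season: 0.33 × 3.03 × 35 = 35.00 mm
Seasonal total = 443.88 mm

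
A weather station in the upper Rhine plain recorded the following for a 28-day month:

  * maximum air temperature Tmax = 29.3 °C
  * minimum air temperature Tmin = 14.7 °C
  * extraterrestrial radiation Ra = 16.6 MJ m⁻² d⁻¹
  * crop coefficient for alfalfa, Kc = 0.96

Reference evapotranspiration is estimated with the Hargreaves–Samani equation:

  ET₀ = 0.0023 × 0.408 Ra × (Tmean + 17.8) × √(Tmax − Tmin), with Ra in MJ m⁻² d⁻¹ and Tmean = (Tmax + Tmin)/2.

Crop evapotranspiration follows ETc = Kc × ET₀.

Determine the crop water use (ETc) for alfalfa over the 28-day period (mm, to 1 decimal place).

Tmean = (29.3 + 14.7)/2 = 22.00 °C
0.408 Ra = 0.408 × 16.6 = 6.7728 mm/d equivalent
ET₀ = 0.0023 × 6.7728 × (22.00 + 17.8) × √14.6 = 0.0023 × 6.7728 × 39.80 × 3.8210 = 2.3690 mm/d
ETc = Kc × ET₀ = 0.96 × 2.3690 = 2.2742 mm/d
Over 28 days: 2.2742 × 28 = 63.678 mm

63.7 mm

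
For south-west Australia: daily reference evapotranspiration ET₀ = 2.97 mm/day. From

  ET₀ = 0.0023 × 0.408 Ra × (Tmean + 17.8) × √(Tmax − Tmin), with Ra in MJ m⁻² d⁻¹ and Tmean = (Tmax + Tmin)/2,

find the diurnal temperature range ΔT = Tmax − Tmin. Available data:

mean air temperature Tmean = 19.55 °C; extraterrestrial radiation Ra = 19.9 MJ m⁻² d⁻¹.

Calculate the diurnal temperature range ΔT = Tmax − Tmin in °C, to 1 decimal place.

√ΔT = ET₀ / [0.0023 × 0.408 × Ra × (Tmean+17.8)] = 2.97 / (0.0023 × 8.1192 × 37.35) = 4.2582
ΔT = 4.2582² = 18.132 °C

18.1 °C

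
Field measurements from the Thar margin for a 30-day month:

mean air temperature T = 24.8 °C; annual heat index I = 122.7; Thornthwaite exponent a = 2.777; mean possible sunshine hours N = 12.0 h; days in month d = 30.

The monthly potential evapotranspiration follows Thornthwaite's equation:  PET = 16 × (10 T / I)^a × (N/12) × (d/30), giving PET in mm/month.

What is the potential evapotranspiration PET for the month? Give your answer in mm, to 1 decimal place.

112.9 mm

10T/I = 10 × 24.8 / 122.7 = 2.0212
(10T/I)^a = 2.0212^2.777 = 7.0579
Uncorrected PET = 16 × 7.0579 = 112.926 mm
Correction = (N/12)(d/30) = (12.0/12)(30/30) = 1.0000
PET = 112.926 × 1.0000 = 112.926 mm/month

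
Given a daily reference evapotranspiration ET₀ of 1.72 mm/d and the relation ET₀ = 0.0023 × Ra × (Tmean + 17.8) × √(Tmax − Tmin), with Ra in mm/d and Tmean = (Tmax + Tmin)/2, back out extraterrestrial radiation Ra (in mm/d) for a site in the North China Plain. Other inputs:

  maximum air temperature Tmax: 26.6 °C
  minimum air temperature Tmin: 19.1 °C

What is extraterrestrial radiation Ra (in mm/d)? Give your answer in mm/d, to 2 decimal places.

6.72 mm/d

Tmean = 22.85 °C; √ΔT = 2.7386
Ra = ET₀ / [0.0023 × (Tmean+17.8) × √ΔT] = 1.72 / (0.0023 × 40.65 × 2.7386) = 6.718 mm/d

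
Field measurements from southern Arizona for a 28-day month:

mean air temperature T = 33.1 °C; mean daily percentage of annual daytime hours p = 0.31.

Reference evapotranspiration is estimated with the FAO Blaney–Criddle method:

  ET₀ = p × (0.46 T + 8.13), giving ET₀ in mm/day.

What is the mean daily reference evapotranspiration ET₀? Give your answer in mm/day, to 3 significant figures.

7.24 mm/day

ET₀ = 0.31 × (0.46 × 33.1 + 8.13) = 0.31 × 23.356 = 7.2404 mm/d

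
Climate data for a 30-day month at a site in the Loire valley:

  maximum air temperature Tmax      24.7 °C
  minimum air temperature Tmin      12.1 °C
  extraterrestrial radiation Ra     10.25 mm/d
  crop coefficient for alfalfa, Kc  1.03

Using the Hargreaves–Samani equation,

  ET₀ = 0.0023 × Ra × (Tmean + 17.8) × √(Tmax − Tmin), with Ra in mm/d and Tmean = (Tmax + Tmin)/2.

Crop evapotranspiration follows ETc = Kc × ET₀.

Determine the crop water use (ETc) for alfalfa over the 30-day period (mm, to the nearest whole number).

Tmean = (24.7 + 12.1)/2 = 18.40 °C
ET₀ = 0.0023 × 10.25 × (18.40 + 17.8) × √12.6 = 0.0023 × 10.25 × 36.20 × 3.5496 = 3.0293 mm/d
ETc = Kc × ET₀ = 1.03 × 3.0293 = 3.1202 mm/d
Over 30 days: 3.1202 × 30 = 93.606 mm

94 mm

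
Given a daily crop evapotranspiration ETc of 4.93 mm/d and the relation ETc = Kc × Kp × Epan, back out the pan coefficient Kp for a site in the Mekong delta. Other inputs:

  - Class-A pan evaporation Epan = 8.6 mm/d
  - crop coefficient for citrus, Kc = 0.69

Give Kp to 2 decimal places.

0.83

ETc = Kc × Kp × Epan  ⇒  Kp = ETc / (Kc × Epan)
Kp = 4.93 / (0.69 × 8.6) = 4.93 / 5.934 = 0.8308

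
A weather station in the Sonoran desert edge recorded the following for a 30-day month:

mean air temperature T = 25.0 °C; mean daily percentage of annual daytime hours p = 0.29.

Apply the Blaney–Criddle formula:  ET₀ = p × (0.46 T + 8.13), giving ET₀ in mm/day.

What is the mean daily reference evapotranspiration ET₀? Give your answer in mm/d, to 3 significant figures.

ET₀ = 0.29 × (0.46 × 25.0 + 8.13) = 0.29 × 19.630 = 5.6927 mm/d

5.69 mm/d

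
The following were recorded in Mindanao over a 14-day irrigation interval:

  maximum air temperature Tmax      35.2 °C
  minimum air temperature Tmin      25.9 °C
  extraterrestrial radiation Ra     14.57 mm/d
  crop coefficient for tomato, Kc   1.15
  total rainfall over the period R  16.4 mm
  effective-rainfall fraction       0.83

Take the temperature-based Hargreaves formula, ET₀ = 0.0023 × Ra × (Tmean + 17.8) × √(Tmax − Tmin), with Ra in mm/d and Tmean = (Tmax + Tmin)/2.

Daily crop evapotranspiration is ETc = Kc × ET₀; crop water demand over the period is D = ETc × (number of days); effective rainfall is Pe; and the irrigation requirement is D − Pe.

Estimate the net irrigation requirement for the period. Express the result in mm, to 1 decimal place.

Tmean = (35.2 + 25.9)/2 = 30.55 °C
ET₀ = 0.0023 × 14.57 × (30.55 + 17.8) × √9.3 = 0.0023 × 14.57 × 48.35 × 3.0496 = 4.9411 mm/d
ETc = Kc × ET₀ = 1.15 × 4.9411 = 5.6823 mm/d
Crop demand D = ETc × 14 d = 5.6823 × 14 = 79.552 mm
Pe = 0.83 × 16.4 = 13.612 mm
D − Pe = 79.552 − 13.612 = 65.940 mm

65.9 mm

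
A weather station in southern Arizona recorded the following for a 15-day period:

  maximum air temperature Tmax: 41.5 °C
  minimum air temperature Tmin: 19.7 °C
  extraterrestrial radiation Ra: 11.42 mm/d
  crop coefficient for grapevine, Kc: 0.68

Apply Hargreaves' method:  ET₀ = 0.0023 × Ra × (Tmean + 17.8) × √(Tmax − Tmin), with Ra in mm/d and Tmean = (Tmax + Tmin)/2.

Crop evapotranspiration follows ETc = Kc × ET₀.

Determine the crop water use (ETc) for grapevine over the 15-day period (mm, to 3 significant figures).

Tmean = (41.5 + 19.7)/2 = 30.60 °C
ET₀ = 0.0023 × 11.42 × (30.60 + 17.8) × √21.8 = 0.0023 × 11.42 × 48.40 × 4.6690 = 5.9356 mm/d
ETc = Kc × ET₀ = 0.68 × 5.9356 = 4.0362 mm/d
Over 15 days: 4.0362 × 15 = 60.543 mm

60.5 mm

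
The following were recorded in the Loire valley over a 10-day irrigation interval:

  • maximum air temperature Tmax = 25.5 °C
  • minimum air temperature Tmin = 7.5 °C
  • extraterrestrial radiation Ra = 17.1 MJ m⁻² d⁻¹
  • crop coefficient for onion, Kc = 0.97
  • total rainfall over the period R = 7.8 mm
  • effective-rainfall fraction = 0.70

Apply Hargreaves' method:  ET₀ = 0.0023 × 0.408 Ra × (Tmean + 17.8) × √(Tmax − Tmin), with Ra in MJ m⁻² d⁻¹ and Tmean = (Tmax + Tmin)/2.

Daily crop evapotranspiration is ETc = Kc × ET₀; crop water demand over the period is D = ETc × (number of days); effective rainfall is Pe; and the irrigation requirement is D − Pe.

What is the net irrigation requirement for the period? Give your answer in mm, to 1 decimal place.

Tmean = (25.5 + 7.5)/2 = 16.50 °C
0.408 Ra = 0.408 × 17.1 = 6.9768 mm/d equivalent
ET₀ = 0.0023 × 6.9768 × (16.50 + 17.8) × √18.0 = 0.0023 × 6.9768 × 34.30 × 4.2426 = 2.3351 mm/d
ETc = Kc × ET₀ = 0.97 × 2.3351 = 2.2650 mm/d
Crop demand D = ETc × 10 d = 2.2650 × 10 = 22.650 mm
Pe = 0.70 × 7.8 = 5.460 mm
D − Pe = 22.650 − 5.460 = 17.190 mm

17.2 mm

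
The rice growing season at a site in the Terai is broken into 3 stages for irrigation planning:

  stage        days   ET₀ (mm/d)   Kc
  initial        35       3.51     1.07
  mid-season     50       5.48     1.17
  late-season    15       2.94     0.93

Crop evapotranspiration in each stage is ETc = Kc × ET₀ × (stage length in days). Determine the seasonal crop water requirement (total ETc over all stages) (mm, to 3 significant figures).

493 mm

initial: 1.07 × 3.51 × 35 = 131.45 mm
mid-season: 1.17 × 5.48 × 50 = 320.58 mm
late-season: 0.93 × 2.94 × 15 = 41.01 mm
Seasonal total = 493.04 mm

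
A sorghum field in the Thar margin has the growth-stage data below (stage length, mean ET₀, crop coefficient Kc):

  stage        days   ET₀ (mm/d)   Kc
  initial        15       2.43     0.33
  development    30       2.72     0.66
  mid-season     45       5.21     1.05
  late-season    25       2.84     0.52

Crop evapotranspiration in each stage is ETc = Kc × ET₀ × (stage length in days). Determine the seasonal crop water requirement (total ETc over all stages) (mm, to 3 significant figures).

initial: 0.33 × 2.43 × 15 = 12.03 mm
development: 0.66 × 2.72 × 30 = 53.86 mm
mid-season: 1.05 × 5.21 × 45 = 246.17 mm
late-season: 0.52 × 2.84 × 25 = 36.92 mm
Seasonal total = 348.98 mm

349 mm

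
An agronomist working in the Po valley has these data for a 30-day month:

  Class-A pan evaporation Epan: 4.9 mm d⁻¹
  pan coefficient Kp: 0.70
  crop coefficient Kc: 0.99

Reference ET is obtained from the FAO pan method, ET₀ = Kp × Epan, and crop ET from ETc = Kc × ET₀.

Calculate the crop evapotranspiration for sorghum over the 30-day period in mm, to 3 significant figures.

ET₀ = 0.70 × 4.9 = 3.4300 mm/d
ETc = Kc × ET₀ = 0.99 × 3.4300 = 3.3957 mm/d
Over 30 days: 3.3957 × 30 = 101.871 mm

102 mm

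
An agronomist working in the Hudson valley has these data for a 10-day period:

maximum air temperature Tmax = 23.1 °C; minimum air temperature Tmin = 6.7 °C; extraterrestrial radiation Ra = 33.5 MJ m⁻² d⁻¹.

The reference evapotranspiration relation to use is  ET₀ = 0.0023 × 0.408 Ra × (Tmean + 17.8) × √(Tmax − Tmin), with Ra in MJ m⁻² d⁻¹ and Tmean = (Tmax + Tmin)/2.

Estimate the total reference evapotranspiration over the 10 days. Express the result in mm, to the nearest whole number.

Tmean = (23.1 + 6.7)/2 = 14.90 °C
0.408 Ra = 0.408 × 33.5 = 13.6680 mm/d equivalent
ET₀ = 0.0023 × 13.6680 × (14.90 + 17.8) × √16.4 = 0.0023 × 13.6680 × 32.70 × 4.0497 = 4.1630 mm/d
Over 10 days: 4.1630 × 10 = 41.630 mm

42 mm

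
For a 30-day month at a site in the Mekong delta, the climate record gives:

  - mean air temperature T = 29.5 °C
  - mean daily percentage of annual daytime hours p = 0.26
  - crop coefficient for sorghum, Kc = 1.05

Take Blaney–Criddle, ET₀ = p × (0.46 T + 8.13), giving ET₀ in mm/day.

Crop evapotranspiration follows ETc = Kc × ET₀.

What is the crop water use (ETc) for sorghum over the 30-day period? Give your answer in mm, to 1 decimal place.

ET₀ = 0.26 × (0.46 × 29.5 + 8.13) = 0.26 × 21.700 = 5.6420 mm/d
ETc = Kc × ET₀ = 1.05 × 5.6420 = 5.9241 mm/d
Over 30 days: 5.9241 × 30 = 177.723 mm

177.7 mm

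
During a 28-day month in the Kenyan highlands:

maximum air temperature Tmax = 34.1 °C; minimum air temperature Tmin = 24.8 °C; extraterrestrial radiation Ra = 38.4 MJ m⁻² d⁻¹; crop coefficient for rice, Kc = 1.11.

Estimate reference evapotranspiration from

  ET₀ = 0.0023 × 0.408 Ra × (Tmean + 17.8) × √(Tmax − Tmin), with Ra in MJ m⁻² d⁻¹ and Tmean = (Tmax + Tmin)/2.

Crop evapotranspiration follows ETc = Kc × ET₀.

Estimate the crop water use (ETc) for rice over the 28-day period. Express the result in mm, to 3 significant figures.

161 mm

Tmean = (34.1 + 24.8)/2 = 29.45 °C
0.408 Ra = 0.408 × 38.4 = 15.6672 mm/d equivalent
ET₀ = 0.0023 × 15.6672 × (29.45 + 17.8) × √9.3 = 0.0023 × 15.6672 × 47.25 × 3.0496 = 5.1923 mm/d
ETc = Kc × ET₀ = 1.11 × 5.1923 = 5.7635 mm/d
Over 28 days: 5.7635 × 28 = 161.378 mm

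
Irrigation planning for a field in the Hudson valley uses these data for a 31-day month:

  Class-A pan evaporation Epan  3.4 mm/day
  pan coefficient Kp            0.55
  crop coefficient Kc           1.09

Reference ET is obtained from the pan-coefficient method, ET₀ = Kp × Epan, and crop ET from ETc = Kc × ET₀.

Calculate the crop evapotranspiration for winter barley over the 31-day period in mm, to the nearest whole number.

ET₀ = 0.55 × 3.4 = 1.8700 mm/d
ETc = Kc × ET₀ = 1.09 × 1.8700 = 2.0383 mm/d
Over 31 days: 2.0383 × 31 = 63.187 mm

63 mm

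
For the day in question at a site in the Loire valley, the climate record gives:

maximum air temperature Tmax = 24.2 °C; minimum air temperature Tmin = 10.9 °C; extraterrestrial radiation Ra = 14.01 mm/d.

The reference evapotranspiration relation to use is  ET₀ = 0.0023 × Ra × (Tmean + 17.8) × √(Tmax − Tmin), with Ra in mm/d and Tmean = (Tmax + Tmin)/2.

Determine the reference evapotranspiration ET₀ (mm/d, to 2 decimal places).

4.15 mm/d

Tmean = (24.2 + 10.9)/2 = 17.55 °C
ET₀ = 0.0023 × 14.01 × (17.55 + 17.8) × √13.3 = 0.0023 × 14.01 × 35.35 × 3.6469 = 4.1541 mm/d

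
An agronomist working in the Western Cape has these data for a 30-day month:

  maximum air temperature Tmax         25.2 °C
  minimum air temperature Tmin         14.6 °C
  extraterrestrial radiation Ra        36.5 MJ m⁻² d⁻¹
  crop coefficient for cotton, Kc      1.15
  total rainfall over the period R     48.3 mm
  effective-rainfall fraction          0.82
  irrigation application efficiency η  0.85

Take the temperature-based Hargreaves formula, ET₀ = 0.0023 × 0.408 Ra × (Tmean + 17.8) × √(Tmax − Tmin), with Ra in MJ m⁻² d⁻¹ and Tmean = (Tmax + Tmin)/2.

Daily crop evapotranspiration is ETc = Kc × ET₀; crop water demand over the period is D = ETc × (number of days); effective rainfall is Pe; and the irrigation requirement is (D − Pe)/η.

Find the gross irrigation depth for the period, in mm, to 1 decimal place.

Tmean = (25.2 + 14.6)/2 = 19.90 °C
0.408 Ra = 0.408 × 36.5 = 14.8920 mm/d equivalent
ET₀ = 0.0023 × 14.8920 × (19.90 + 17.8) × √10.6 = 0.0023 × 14.8920 × 37.70 × 3.2558 = 4.2042 mm/d
ETc = Kc × ET₀ = 1.15 × 4.2042 = 4.8348 mm/d
Crop demand D = ETc × 30 d = 4.8348 × 30 = 145.044 mm
Pe = 0.82 × 48.3 = 39.606 mm
D − Pe = 145.044 − 39.606 = 105.438 mm
Gross irrigation = 105.438 / 0.85 = 124.045 mm

124.0 mm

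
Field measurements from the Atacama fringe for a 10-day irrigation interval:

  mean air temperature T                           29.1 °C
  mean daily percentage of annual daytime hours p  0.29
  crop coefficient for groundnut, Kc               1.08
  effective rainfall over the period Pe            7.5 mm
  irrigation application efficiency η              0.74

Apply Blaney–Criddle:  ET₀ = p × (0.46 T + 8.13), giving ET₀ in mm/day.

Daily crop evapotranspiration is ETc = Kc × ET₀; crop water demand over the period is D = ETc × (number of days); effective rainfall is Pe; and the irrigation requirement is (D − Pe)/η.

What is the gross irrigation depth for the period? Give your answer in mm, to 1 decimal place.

ET₀ = 0.29 × (0.46 × 29.1 + 8.13) = 0.29 × 21.516 = 6.2396 mm/d
ETc = Kc × ET₀ = 1.08 × 6.2396 = 6.7388 mm/d
Crop demand D = ETc × 10 d = 6.7388 × 10 = 67.388 mm
D − Pe = 67.388 − 7.5 = 59.888 mm
Gross irrigation = 59.888 / 0.74 = 80.930 mm

80.9 mm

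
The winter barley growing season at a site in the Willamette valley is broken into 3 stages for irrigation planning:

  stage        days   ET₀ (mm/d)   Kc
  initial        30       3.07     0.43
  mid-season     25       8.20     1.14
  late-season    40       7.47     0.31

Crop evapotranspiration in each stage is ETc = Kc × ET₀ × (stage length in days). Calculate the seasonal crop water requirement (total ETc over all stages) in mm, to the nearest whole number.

366 mm

initial: 0.43 × 3.07 × 30 = 39.60 mm
mid-season: 1.14 × 8.20 × 25 = 233.70 mm
late-season: 0.31 × 7.47 × 40 = 92.63 mm
Seasonal total = 365.93 mm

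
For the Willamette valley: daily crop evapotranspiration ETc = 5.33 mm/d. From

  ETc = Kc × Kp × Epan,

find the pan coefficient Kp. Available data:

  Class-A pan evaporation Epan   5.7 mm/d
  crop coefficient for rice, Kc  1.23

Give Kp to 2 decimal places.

0.76

ETc = Kc × Kp × Epan  ⇒  Kp = ETc / (Kc × Epan)
Kp = 5.33 / (1.23 × 5.7) = 5.33 / 7.011 = 0.7602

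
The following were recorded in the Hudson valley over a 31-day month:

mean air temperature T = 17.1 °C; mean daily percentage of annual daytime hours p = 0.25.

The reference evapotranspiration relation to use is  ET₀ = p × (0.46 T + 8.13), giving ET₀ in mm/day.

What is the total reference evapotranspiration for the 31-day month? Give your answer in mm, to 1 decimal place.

124.0 mm

ET₀ = 0.25 × (0.46 × 17.1 + 8.13) = 0.25 × 15.996 = 3.9990 mm/d
Monthly total = 3.9990 × 31 = 123.969 mm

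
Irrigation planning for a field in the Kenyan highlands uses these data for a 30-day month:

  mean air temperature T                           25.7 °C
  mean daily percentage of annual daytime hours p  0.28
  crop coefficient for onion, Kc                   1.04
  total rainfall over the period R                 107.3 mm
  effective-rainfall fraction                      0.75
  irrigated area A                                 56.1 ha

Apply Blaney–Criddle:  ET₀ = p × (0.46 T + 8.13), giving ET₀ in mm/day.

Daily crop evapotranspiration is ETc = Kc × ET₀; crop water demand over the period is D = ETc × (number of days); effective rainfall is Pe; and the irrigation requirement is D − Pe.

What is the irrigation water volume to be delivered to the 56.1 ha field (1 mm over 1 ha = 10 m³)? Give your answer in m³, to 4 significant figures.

ET₀ = 0.28 × (0.46 × 25.7 + 8.13) = 0.28 × 19.952 = 5.5866 mm/d
ETc = Kc × ET₀ = 1.04 × 5.5866 = 5.8101 mm/d
Crop demand D = ETc × 30 d = 5.8101 × 30 = 174.303 mm
Pe = 0.75 × 107.3 = 80.475 mm
D − Pe = 174.303 − 80.475 = 93.828 mm
Volume = 93.828 mm × 56.1 ha × 10 = 52637.5 m³

52640 m³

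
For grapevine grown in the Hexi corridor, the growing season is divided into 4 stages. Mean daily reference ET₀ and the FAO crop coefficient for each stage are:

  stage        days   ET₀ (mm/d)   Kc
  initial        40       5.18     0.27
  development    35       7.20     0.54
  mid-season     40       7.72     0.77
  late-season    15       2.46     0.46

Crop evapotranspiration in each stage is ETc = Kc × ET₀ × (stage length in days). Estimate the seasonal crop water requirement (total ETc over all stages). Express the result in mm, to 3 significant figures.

initial: 0.27 × 5.18 × 40 = 55.94 mm
development: 0.54 × 7.20 × 35 = 136.08 mm
mid-season: 0.77 × 7.72 × 40 = 237.78 mm
late-season: 0.46 × 2.46 × 15 = 16.97 mm
Seasonal total = 446.77 mm

447 mm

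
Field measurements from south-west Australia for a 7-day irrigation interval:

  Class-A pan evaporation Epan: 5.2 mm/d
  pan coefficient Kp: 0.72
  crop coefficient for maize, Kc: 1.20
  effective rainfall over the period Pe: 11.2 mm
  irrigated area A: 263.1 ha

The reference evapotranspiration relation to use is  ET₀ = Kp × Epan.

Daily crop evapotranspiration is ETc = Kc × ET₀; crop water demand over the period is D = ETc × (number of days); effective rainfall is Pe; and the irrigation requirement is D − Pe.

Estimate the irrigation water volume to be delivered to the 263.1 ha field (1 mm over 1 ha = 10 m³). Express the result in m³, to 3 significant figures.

ET₀ = 0.72 × 5.2 = 3.7440 mm/d
ETc = Kc × ET₀ = 1.20 × 3.7440 = 4.4928 mm/d
Crop demand D = ETc × 7 d = 4.4928 × 7 = 31.450 mm
D − Pe = 31.450 − 11.2 = 20.250 mm
Volume = 20.250 mm × 263.1 ha × 10 = 53277.8 m³

53300 m³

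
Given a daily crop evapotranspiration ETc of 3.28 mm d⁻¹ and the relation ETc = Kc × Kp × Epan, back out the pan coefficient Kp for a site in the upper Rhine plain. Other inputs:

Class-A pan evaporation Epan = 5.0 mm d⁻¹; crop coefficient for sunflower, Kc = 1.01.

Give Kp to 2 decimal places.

ETc = Kc × Kp × Epan  ⇒  Kp = ETc / (Kc × Epan)
Kp = 3.28 / (1.01 × 5.0) = 3.28 / 5.050 = 0.6495

0.65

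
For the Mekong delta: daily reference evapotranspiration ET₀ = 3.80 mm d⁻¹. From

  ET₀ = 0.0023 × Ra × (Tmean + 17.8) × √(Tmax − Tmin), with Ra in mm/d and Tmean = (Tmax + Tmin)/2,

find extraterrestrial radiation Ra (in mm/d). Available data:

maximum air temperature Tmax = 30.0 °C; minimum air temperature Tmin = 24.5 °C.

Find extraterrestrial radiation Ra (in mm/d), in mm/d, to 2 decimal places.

Tmean = 27.25 °C; √ΔT = 2.3452
Ra = ET₀ / [0.0023 × (Tmean+17.8) × √ΔT] = 3.80 / (0.0023 × 45.05 × 2.3452) = 15.638 mm/d

15.64 mm/d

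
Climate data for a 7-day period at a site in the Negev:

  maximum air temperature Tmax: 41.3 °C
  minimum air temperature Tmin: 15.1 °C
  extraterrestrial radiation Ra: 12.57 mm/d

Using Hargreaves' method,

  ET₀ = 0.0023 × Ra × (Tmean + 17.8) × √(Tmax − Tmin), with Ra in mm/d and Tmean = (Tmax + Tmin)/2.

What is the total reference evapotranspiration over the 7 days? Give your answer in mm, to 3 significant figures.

47.7 mm

Tmean = (41.3 + 15.1)/2 = 28.20 °C
ET₀ = 0.0023 × 12.57 × (28.20 + 17.8) × √26.2 = 0.0023 × 12.57 × 46.00 × 5.1186 = 6.8073 mm/d
Over 7 days: 6.8073 × 7 = 47.651 mm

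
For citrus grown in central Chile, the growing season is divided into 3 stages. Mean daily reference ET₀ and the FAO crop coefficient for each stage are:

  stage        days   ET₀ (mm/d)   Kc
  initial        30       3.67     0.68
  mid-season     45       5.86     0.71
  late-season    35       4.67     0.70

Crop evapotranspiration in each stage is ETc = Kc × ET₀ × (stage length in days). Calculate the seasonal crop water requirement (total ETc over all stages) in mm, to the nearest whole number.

initial: 0.68 × 3.67 × 30 = 74.87 mm
mid-season: 0.71 × 5.86 × 45 = 187.23 mm
late-season: 0.70 × 4.67 × 35 = 114.42 mm
Seasonal total = 376.52 mm

377 mm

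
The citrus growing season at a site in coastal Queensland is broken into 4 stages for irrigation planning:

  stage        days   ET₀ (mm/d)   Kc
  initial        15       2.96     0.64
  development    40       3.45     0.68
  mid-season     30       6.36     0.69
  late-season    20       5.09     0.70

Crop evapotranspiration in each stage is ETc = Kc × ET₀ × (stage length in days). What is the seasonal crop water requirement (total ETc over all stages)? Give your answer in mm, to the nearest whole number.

325 mm

initial: 0.64 × 2.96 × 15 = 28.42 mm
development: 0.68 × 3.45 × 40 = 93.84 mm
mid-season: 0.69 × 6.36 × 30 = 131.65 mm
late-season: 0.70 × 5.09 × 20 = 71.26 mm
Seasonal total = 325.17 mm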